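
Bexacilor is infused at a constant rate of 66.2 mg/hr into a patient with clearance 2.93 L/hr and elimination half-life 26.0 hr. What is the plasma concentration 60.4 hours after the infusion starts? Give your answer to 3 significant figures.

Css = rate / CL = 66.2 / 2.93 = 22.59 mg/L
k = ln 2 / 26.0 = 0.02666 hr⁻¹
C(t) = Css (1 − e^(−kt)) = 22.59 × (1 − e^(−1.610)) = 22.59 × 0.8002 ≈ 18.1 mg/L

18.1 mg/L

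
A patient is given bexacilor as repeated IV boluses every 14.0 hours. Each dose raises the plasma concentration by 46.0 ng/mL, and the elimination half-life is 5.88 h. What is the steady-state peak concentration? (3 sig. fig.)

56.9 ng/mL

k = ln 2 / 5.88 = 0.1179 h⁻¹
Fraction remaining after one interval: e^(−kτ) = e^(−0.1179 × 14.0) = 0.1920
R = 1 / (1 − 0.1920) = 1.238
Css,max = 46.0 × 1.238 ≈ 56.9 ng/mL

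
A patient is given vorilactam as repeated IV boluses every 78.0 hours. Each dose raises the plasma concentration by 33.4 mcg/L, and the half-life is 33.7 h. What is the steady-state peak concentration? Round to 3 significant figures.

k = ln 2 / 33.7 = 0.02057 h⁻¹
Fraction remaining after one interval: e^(−kτ) = e^(−0.02057 × 78.0) = 0.2010
R = 1 / (1 − 0.2010) = 1.252
Css,max = 33.4 × 1.252 ≈ 41.8 mcg/L

41.8 mcg/L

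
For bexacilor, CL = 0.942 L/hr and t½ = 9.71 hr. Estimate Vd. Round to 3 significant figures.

k = ln 2 / t½ = ln 2 / 9.71 = 0.07138 hr⁻¹
V = CL / k = 0.942 / 0.07138 ≈ 13.2 L

13.2 L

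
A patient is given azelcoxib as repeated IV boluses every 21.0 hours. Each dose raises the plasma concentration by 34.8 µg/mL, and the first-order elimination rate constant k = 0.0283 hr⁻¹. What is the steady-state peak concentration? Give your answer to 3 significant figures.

Fraction remaining after one interval: e^(−kτ) = e^(−0.02830 × 21.0) = 0.5519
R = 1 / (1 − 0.5519) = 2.232
Css,max = 34.8 × 2.232 ≈ 77.7 µg/mL

77.7 µg/mL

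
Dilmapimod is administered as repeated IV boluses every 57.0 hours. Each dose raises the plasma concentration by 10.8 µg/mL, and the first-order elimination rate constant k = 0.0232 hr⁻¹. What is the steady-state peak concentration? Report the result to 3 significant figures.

14.7 µg/mL

Fraction remaining after one interval: e^(−kτ) = e^(−0.02320 × 57.0) = 0.2665
R = 1 / (1 − 0.2665) = 1.363
Css,max = 10.8 × 1.363 ≈ 14.7 µg/mL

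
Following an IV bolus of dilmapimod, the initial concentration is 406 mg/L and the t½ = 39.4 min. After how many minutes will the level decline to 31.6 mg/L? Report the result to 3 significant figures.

145 minutes

k = ln 2 / 39.4 = 0.01759 min⁻¹
C(t) = C₀ e^(−kt)  ⇒  t = ln(C₀/C) / k
t = ln(406/31.6) / 0.01759 = 2.553 / 0.01759 ≈ 145 minutes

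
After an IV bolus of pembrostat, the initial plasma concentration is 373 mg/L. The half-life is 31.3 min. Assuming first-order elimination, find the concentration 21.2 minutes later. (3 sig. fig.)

k = ln 2 / 31.3 = 0.02215 min⁻¹
C(t) = C₀ e^(−kt) = 373 × e^(−0.02215 × 21.2) = 373 × e^(−0.4695) = 373 × 0.6253 ≈ 233 mg/L

233 mg/L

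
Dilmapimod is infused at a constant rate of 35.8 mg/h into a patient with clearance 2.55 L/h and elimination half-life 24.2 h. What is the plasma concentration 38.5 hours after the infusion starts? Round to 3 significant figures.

9.38 µg/mL

Css = rate / CL = 35.8 / 2.55 = 14.04 µg/mL
k = ln 2 / 24.2 = 0.02864 h⁻¹
C(t) = Css (1 − e^(−kt)) = 14.04 × (1 − e^(−1.103)) = 14.04 × 0.6680 ≈ 9.38 µg/mL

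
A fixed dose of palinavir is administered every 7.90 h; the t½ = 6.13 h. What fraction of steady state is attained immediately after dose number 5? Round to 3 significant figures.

k = ln 2 / 6.13 = 0.1131 h⁻¹
f_n = 1 − e^(−nkτ) = 1 − e^(−5 × 0.1131 × 7.90) = 1 − e^(−4.466) = 1 − 0.01149 ≈ 0.989

0.989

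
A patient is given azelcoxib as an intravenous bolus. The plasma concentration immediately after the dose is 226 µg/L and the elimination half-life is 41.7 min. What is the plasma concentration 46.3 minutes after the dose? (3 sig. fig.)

k = ln 2 / 41.7 = 0.01662 min⁻¹
46.3 min is 1.110 half-lives, so C = 226 × (1/2)^1.110 = 226 × 0.4632 ≈ 105 µg/L

105 µg/L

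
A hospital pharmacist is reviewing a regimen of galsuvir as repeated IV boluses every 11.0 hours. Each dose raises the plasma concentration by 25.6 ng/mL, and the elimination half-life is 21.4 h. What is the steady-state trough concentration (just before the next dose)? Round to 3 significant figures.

59.8 ng/mL

k = ln 2 / 21.4 = 0.03239 h⁻¹
Fraction remaining after one interval: e^(−kτ) = e^(−0.03239 × 11.0) = 0.7003
R = 1 / (1 − 0.7003) = 3.336
Css,max = 25.6 × 3.336 = 85.41 ng/mL
Css,min = Css,max × e^(−kτ) = 85.41 × 0.7003 ≈ 59.8 ng/mL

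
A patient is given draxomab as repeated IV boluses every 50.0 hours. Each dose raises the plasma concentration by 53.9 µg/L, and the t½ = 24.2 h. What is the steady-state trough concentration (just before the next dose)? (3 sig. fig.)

16.9 µg/L

k = ln 2 / 24.2 = 0.02864 h⁻¹
Fraction remaining after one interval: e^(−kτ) = e^(−0.02864 × 50.0) = 0.2388
R = 1 / (1 − 0.2388) = 1.314
Css,max = 53.9 × 1.314 = 70.81 µg/L
Css,min = Css,max × e^(−kτ) = 70.81 × 0.2388 ≈ 16.9 µg/L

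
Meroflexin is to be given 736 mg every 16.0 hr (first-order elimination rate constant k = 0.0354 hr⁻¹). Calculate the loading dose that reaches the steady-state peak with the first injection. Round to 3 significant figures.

1700 mg

Accumulation ratio R = 1 / (1 − e^(−kτ)) = 1 / (1 − e^(−0.03540×16.0)) = 1 / (1 − 0.5676) = 2.312
Loading dose = maintenance dose × R = 736 × 2.312 ≈ 1700 mg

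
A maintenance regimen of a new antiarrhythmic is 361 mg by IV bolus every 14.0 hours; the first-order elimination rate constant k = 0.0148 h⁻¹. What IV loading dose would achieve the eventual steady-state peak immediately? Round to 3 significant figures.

Accumulation ratio R = 1 / (1 − e^(−kτ)) = 1 / (1 − e^(−0.01480×14.0)) = 1 / (1 − 0.8129) = 5.344
Loading dose = maintenance dose × R = 361 × 5.344 ≈ 1930 mg

1930 mg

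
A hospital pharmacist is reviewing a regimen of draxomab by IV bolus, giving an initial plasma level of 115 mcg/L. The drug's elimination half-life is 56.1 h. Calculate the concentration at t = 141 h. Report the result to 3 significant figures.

20.1 mcg/L

k = ln 2 / 56.1 = 0.01236 h⁻¹
141 h is 2.513 half-lives, so C = 115 × (1/2)^2.513 = 115 × 0.1751 ≈ 20.1 mcg/L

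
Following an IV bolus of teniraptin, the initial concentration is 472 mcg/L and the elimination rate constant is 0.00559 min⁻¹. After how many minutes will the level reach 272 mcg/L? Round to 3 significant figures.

C(t) = C₀ e^(−kt)  ⇒  t = ln(C₀/C) / k
t = ln(472/272) / 0.005590 = 0.5512 / 0.005590 ≈ 98.6 minutes

98.6 minutes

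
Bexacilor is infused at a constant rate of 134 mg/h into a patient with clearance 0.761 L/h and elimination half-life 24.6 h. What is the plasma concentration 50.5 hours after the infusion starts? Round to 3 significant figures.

Css = rate / CL = 134 / 0.761 = 176.1 mg/L
k = ln 2 / 24.6 = 0.02818 h⁻¹
C(t) = Css (1 − e^(−kt)) = 176.1 × (1 − e^(−1.423)) = 176.1 × 0.7590 ≈ 134 mg/L

134 mg/L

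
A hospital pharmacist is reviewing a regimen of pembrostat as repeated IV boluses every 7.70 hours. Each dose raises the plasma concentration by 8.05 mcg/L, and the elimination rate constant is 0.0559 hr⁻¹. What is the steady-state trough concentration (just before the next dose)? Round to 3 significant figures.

Fraction remaining after one interval: e^(−kτ) = e^(−0.05590 × 7.70) = 0.6502
R = 1 / (1 − 0.6502) = 2.859
Css,max = 8.05 × 2.859 = 23.02 mcg/L
Css,min = Css,max × e^(−kτ) = 23.02 × 0.6502 ≈ 15.0 mcg/L

15.0 mcg/L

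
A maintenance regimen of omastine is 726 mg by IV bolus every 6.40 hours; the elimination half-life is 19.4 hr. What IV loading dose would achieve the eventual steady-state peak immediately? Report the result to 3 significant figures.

3550 mg

k = ln 2 / 19.4 = 0.03573 hr⁻¹
Accumulation ratio R = 1 / (1 − e^(−kτ)) = 1 / (1 − e^(−0.03573×6.40)) = 1 / (1 − 0.7956) = 4.892
Loading dose = maintenance dose × R = 726 × 4.892 ≈ 3550 mg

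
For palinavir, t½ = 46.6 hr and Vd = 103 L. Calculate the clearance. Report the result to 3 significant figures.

k = ln 2 / t½ = ln 2 / 46.6 = 0.01487 hr⁻¹
CL = k · V = 0.01487 × 103 ≈ 1.53 L/hr

1.53 L/hr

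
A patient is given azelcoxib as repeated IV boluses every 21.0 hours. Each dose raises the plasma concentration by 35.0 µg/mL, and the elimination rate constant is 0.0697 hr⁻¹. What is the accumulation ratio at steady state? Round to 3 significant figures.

1.30

Fraction remaining after one interval: e^(−kτ) = e^(−0.06970 × 21.0) = 0.2314
R = 1 / (1 − 0.2314) = 1 / 0.7686 ≈ 1.30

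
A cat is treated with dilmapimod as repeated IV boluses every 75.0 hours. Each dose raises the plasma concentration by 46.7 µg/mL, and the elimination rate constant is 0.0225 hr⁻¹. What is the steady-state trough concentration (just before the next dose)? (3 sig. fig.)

10.6 µg/mL

Fraction remaining after one interval: e^(−kτ) = e^(−0.02250 × 75.0) = 0.1850
R = 1 / (1 − 0.1850) = 1.227
Css,max = 46.7 × 1.227 = 57.30 µg/mL
Css,min = Css,max × e^(−kτ) = 57.30 × 0.1850 ≈ 10.6 µg/mL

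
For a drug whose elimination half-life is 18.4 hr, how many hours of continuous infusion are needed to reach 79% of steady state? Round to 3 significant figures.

41.4 hours

k = ln 2 / 18.4 = 0.03767 hr⁻¹
f = 1 − e^(−kt)  ⇒  t = −ln(1 − f) / k
t = −ln(1 − 0.79) / 0.03767 = 1.561 / 0.03767 ≈ 41.4 hours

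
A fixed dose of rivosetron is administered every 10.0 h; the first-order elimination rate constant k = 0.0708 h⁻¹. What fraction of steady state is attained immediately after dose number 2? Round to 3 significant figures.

0.757

f_n = 1 − e^(−nkτ) = 1 − e^(−2 × 0.07080 × 10.0) = 1 − e^(−1.416) = 1 − 0.2427 ≈ 0.757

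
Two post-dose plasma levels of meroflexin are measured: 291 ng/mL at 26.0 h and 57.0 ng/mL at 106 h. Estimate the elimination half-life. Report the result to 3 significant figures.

k = ln(C₁/C₂) / (t₂ − t₁) = ln(291/57.0) / (106 − 26.0)
  = 1.630 / 80.00 = 0.02038 h⁻¹
t½ = ln 2 / k = ln 2 / 0.02038 ≈ 34.0 hours

34.0 hours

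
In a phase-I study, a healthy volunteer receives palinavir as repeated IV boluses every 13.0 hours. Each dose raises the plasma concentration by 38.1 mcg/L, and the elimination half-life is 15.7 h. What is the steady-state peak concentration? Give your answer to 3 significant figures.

87.2 mcg/L

k = ln 2 / 15.7 = 0.04415 h⁻¹
Fraction remaining after one interval: e^(−kτ) = e^(−0.04415 × 13.0) = 0.5633
R = 1 / (1 − 0.5633) = 2.290
Css,max = 38.1 × 2.290 ≈ 87.2 mcg/L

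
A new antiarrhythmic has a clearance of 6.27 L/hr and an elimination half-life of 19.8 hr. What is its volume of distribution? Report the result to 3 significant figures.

179 L

k = ln 2 / t½ = ln 2 / 19.8 = 0.03501 hr⁻¹
V = CL / k = 6.27 / 0.03501 ≈ 179 L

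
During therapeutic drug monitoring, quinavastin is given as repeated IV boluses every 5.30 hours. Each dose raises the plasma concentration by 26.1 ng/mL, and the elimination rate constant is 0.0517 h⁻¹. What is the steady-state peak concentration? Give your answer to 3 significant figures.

109 ng/mL

Fraction remaining after one interval: e^(−kτ) = e^(−0.05170 × 5.30) = 0.7603
R = 1 / (1 − 0.7603) = 4.172
Css,max = 26.1 × 4.172 ≈ 109 ng/mL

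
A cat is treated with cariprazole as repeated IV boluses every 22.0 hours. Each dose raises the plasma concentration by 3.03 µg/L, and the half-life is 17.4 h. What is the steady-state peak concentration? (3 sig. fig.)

k = ln 2 / 17.4 = 0.03984 h⁻¹
Fraction remaining after one interval: e^(−kτ) = e^(−0.03984 × 22.0) = 0.4163
R = 1 / (1 − 0.4163) = 1.713
Css,max = 3.03 × 1.713 ≈ 5.19 µg/L

5.19 µg/L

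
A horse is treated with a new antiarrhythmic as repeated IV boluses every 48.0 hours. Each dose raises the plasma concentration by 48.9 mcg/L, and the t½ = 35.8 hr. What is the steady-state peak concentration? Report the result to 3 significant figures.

80.8 mcg/L

k = ln 2 / 35.8 = 0.01936 hr⁻¹
Fraction remaining after one interval: e^(−kτ) = e^(−0.01936 × 48.0) = 0.3948
R = 1 / (1 − 0.3948) = 1.652
Css,max = 48.9 × 1.652 ≈ 80.8 mcg/L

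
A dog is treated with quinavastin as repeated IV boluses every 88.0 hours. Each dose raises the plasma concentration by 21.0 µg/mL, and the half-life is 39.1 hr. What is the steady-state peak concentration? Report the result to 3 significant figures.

k = ln 2 / 39.1 = 0.01773 hr⁻¹
Fraction remaining after one interval: e^(−kτ) = e^(−0.01773 × 88.0) = 0.2101
R = 1 / (1 − 0.2101) = 1.266
Css,max = 21.0 × 1.266 ≈ 26.6 µg/mL

26.6 µg/mL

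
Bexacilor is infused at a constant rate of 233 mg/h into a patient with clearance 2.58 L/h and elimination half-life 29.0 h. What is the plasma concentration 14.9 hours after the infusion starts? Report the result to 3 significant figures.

Css = rate / CL = 233 / 2.58 = 90.31 mg/L
k = ln 2 / 29.0 = 0.02390 h⁻¹
C(t) = Css (1 − e^(−kt)) = 90.31 × (1 − e^(−0.3561)) = 90.31 × 0.2996 ≈ 27.1 mg/L

27.1 mg/L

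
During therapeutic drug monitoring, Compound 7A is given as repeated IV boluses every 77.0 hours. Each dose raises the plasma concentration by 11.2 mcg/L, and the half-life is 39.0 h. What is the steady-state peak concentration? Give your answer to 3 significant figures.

k = ln 2 / 39.0 = 0.01777 h⁻¹
Fraction remaining after one interval: e^(−kτ) = e^(−0.01777 × 77.0) = 0.2545
R = 1 / (1 − 0.2545) = 1.341
Css,max = 11.2 × 1.341 ≈ 15.0 mcg/L

15.0 mcg/L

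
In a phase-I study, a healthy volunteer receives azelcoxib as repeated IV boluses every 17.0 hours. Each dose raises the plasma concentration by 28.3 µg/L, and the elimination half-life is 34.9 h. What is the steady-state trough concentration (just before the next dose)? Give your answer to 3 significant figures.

70.5 µg/L

k = ln 2 / 34.9 = 0.01986 h⁻¹
Fraction remaining after one interval: e^(−kτ) = e^(−0.01986 × 17.0) = 0.7135
R = 1 / (1 − 0.7135) = 3.490
Css,max = 28.3 × 3.490 = 98.76 µg/L
Css,min = Css,max × e^(−kτ) = 98.76 × 0.7135 ≈ 70.5 µg/L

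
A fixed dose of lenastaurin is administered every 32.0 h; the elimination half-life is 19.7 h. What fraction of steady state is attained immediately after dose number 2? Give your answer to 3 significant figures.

k = ln 2 / 19.7 = 0.03519 h⁻¹
f_n = 1 − e^(−nkτ) = 1 − e^(−2 × 0.03519 × 32.0) = 1 − e^(−2.252) = 1 − 0.1052 ≈ 0.895

0.895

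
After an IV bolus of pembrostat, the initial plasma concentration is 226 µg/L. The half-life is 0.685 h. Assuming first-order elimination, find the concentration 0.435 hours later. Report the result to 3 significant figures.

146 µg/L

k = ln 2 / 0.685 = 1.012 h⁻¹
C(t) = C₀ e^(−kt) = 226 × e^(−1.012 × 0.435) = 226 × e^(−0.4402) = 226 × 0.6439 ≈ 146 µg/L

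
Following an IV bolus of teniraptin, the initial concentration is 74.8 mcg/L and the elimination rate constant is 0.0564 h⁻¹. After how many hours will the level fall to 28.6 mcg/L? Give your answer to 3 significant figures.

C(t) = C₀ e^(−kt)  ⇒  t = ln(C₀/C) / k
t = ln(74.8/28.6) / 0.05640 = 0.9614 / 0.05640 ≈ 17.0 hours

17.0 hours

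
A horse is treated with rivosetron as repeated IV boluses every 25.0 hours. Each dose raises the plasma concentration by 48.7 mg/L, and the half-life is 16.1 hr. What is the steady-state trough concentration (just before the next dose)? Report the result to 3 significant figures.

k = ln 2 / 16.1 = 0.04305 hr⁻¹
Fraction remaining after one interval: e^(−kτ) = e^(−0.04305 × 25.0) = 0.3408
R = 1 / (1 − 0.3408) = 1.517
Css,max = 48.7 × 1.517 = 73.88 mg/L
Css,min = Css,max × e^(−kτ) = 73.88 × 0.3408 ≈ 25.2 mg/L

25.2 mg/L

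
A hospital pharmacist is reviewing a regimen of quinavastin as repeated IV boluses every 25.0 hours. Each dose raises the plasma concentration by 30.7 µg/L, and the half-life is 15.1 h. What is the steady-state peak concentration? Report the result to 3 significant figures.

45.0 µg/L

k = ln 2 / 15.1 = 0.04590 h⁻¹
Fraction remaining after one interval: e^(−kτ) = e^(−0.04590 × 25.0) = 0.3174
R = 1 / (1 − 0.3174) = 1.465
Css,max = 30.7 × 1.465 ≈ 45.0 µg/L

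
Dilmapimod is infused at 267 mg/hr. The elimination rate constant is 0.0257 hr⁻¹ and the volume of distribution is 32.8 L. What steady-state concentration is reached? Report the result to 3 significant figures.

CL = k · V = 0.0257 × 32.8 = 0.8430 L/hr
Css = rate / CL = 267 / 0.8430 ≈ 317 mg/L

317 mg/L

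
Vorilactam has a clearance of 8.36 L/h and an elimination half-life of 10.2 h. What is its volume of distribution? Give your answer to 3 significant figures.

k = ln 2 / t½ = ln 2 / 10.2 = 0.06796 h⁻¹
V = CL / k = 8.36 / 0.06796 ≈ 123 L

123 L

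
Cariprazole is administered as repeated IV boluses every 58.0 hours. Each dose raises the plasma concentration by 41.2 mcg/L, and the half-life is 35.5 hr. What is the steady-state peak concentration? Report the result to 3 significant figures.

60.8 mcg/L

k = ln 2 / 35.5 = 0.01953 hr⁻¹
Fraction remaining after one interval: e^(−kτ) = e^(−0.01953 × 58.0) = 0.3222
R = 1 / (1 − 0.3222) = 1.475
Css,max = 41.2 × 1.475 ≈ 60.8 mcg/L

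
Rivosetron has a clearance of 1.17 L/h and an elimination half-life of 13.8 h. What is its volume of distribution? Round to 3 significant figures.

k = ln 2 / t½ = ln 2 / 13.8 = 0.05023 h⁻¹
V = CL / k = 1.17 / 0.05023 ≈ 23.3 L

23.3 L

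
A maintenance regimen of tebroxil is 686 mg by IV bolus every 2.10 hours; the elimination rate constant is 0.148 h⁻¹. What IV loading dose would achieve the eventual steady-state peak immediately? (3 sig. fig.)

Accumulation ratio R = 1 / (1 − e^(−kτ)) = 1 / (1 − e^(−0.1480×2.10)) = 1 / (1 − 0.7329) = 3.743
Loading dose = maintenance dose × R = 686 × 3.743 ≈ 2570 mg

2570 mg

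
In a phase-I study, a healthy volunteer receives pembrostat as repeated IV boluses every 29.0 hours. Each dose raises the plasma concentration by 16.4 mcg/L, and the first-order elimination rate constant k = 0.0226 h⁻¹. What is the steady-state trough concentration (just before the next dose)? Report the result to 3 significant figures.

Fraction remaining after one interval: e^(−kτ) = e^(−0.02260 × 29.0) = 0.5192
R = 1 / (1 − 0.5192) = 2.080
Css,max = 16.4 × 2.080 = 34.11 mcg/L
Css,min = Css,max × e^(−kτ) = 34.11 × 0.5192 ≈ 17.7 mcg/L

17.7 mcg/L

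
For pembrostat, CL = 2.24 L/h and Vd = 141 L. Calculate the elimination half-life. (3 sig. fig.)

43.6 hours

k = CL / V = 2.24 / 141 = 0.01589 h⁻¹
t½ = ln 2 / k = ln 2 / 0.01589 ≈ 43.6 hours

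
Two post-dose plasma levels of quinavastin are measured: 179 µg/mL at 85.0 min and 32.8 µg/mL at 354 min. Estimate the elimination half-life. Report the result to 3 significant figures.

110 minutes

k = ln(C₁/C₂) / (t₂ − t₁) = ln(179/32.8) / (354 − 85.0)
  = 1.697 / 269.0 = 0.006308 min⁻¹
t½ = ln 2 / k = ln 2 / 0.006308 ≈ 110 minutes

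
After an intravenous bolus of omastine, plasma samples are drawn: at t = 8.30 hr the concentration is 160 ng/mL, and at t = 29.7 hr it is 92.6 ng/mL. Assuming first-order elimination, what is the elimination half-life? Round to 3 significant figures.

k = ln(C₁/C₂) / (t₂ − t₁) = ln(160/92.6) / (29.7 − 8.30)
  = 0.5469 / 21.40 = 0.02556 hr⁻¹
t½ = ln 2 / k = ln 2 / 0.02556 ≈ 27.1 hours

27.1 hours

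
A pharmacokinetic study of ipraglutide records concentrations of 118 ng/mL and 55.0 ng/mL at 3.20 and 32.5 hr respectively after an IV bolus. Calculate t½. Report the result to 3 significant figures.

k = ln(C₁/C₂) / (t₂ − t₁) = ln(118/55.0) / (32.5 − 3.20)
  = 0.7634 / 29.30 = 0.02605 hr⁻¹
t½ = ln 2 / k = ln 2 / 0.02605 ≈ 26.6 hours

26.6 hours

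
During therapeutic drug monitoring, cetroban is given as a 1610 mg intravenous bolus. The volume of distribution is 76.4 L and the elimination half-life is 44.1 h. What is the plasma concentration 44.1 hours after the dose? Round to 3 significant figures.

10.5 mg/L

C₀ = dose / V = 1610 / 76.4 = 21.07 mg/L
k = ln 2 / 44.1 = 0.01572 h⁻¹
C(t) = C₀ e^(−kt) = 21.07 × e^(−0.01572 × 44.1) = 21.07 × e^(−0.6931) = 21.07 × 0.5000 ≈ 10.5 mg/L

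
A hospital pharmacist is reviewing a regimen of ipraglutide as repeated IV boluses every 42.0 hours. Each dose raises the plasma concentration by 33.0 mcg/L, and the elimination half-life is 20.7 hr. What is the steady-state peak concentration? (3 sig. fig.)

43.7 mcg/L

k = ln 2 / 20.7 = 0.03349 hr⁻¹
Fraction remaining after one interval: e^(−kτ) = e^(−0.03349 × 42.0) = 0.2450
R = 1 / (1 − 0.2450) = 1.325
Css,max = 33.0 × 1.325 ≈ 43.7 mcg/L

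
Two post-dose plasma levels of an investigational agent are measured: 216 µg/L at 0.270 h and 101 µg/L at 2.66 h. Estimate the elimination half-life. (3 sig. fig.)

2.18 hours

k = ln(C₁/C₂) / (t₂ − t₁) = ln(216/101) / (2.66 − 0.270)
  = 0.7602 / 2.390 = 0.3181 h⁻¹
t½ = ln 2 / k = ln 2 / 0.3181 ≈ 2.18 hours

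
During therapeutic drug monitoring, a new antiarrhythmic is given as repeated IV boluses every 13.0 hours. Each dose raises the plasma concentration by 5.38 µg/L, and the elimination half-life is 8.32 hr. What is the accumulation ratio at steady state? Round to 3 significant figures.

1.51

k = ln 2 / 8.32 = 0.08331 hr⁻¹
Fraction remaining after one interval: e^(−kτ) = e^(−0.08331 × 13.0) = 0.3386
R = 1 / (1 − 0.3386) = 1 / 0.6614 ≈ 1.51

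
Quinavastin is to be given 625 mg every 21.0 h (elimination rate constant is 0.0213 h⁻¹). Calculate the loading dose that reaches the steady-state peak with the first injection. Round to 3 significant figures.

1730 mg

Accumulation ratio R = 1 / (1 − e^(−kτ)) = 1 / (1 − e^(−0.02130×21.0)) = 1 / (1 − 0.6394) = 2.773
Loading dose = maintenance dose × R = 625 × 2.773 ≈ 1730 mg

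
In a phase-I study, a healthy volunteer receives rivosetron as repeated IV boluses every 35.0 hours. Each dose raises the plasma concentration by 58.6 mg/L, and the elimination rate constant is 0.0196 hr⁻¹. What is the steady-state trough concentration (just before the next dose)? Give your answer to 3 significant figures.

59.4 mg/L

Fraction remaining after one interval: e^(−kτ) = e^(−0.01960 × 35.0) = 0.5036
R = 1 / (1 − 0.5036) = 2.014
Css,max = 58.6 × 2.014 = 118.0 mg/L
Css,min = Css,max × e^(−kτ) = 118.0 × 0.5036 ≈ 59.4 mg/L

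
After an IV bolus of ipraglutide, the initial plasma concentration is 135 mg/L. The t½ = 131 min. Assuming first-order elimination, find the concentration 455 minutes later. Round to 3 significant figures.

k = ln 2 / 131 = 0.005291 min⁻¹
C(t) = C₀ e^(−kt) = 135 × e^(−0.005291 × 455) = 135 × e^(−2.407) = 135 × 0.09004 ≈ 12.2 mg/L

12.2 mg/L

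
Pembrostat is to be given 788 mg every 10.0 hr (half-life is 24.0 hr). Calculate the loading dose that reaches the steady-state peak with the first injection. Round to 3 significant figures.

k = ln 2 / 24.0 = 0.02888 hr⁻¹
Accumulation ratio R = 1 / (1 − e^(−kτ)) = 1 / (1 − e^(−0.02888×10.0)) = 1 / (1 − 0.7492) = 3.987
Loading dose = maintenance dose × R = 788 × 3.987 ≈ 3140 mg

3140 mg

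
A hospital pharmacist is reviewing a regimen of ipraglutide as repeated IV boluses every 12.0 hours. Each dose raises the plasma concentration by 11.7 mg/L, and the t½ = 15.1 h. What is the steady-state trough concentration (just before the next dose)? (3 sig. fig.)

k = ln 2 / 15.1 = 0.04590 h⁻¹
Fraction remaining after one interval: e^(−kτ) = e^(−0.04590 × 12.0) = 0.5765
R = 1 / (1 − 0.5765) = 2.361
Css,max = 11.7 × 2.361 = 27.62 mg/L
Css,min = Css,max × e^(−kτ) = 27.62 × 0.5765 ≈ 15.9 mg/L

15.9 mg/L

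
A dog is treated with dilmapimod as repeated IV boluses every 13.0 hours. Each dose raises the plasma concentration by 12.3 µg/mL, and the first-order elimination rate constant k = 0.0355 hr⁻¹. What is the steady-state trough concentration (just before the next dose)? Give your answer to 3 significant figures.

21.0 µg/mL

Fraction remaining after one interval: e^(−kτ) = e^(−0.03550 × 13.0) = 0.6303
R = 1 / (1 − 0.6303) = 2.705
Css,max = 12.3 × 2.705 = 33.27 µg/mL
Css,min = Css,max × e^(−kτ) = 33.27 × 0.6303 ≈ 21.0 µg/mL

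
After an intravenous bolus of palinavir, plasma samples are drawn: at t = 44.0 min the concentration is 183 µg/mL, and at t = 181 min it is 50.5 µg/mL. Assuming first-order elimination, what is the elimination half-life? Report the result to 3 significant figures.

73.8 minutes

k = ln(C₁/C₂) / (t₂ − t₁) = ln(183/50.5) / (181 − 44.0)
  = 1.288 / 137.0 = 0.009398 min⁻¹
t½ = ln 2 / k = ln 2 / 0.009398 ≈ 73.8 minutes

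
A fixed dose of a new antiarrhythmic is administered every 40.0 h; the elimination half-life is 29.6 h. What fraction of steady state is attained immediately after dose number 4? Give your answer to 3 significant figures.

0.976

k = ln 2 / 29.6 = 0.02342 h⁻¹
f_n = 1 − e^(−nkτ) = 1 − e^(−4 × 0.02342 × 40.0) = 1 − e^(−3.747) = 1 − 0.02359 ≈ 0.976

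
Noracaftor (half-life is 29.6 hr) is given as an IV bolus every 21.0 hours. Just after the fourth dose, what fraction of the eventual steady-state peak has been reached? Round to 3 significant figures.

0.860

k = ln 2 / 29.6 = 0.02342 hr⁻¹
f_n = 1 − e^(−nkτ) = 1 − e^(−4 × 0.02342 × 21.0) = 1 − e^(−1.967) = 1 − 0.1399 ≈ 0.860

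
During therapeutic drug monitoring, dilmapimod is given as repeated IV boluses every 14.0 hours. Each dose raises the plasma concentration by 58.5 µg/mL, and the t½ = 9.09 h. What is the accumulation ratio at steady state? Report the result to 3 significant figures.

1.52

k = ln 2 / 9.09 = 0.07625 h⁻¹
Fraction remaining after one interval: e^(−kτ) = e^(−0.07625 × 14.0) = 0.3438
R = 1 / (1 − 0.3438) = 1 / 0.6562 ≈ 1.52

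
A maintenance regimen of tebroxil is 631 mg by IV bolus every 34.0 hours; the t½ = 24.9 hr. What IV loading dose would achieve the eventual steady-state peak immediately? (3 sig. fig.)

1030 mg

k = ln 2 / 24.9 = 0.02784 hr⁻¹
Accumulation ratio R = 1 / (1 − e^(−kτ)) = 1 / (1 − e^(−0.02784×34.0)) = 1 / (1 − 0.3881) = 1.634
Loading dose = maintenance dose × R = 631 × 1.634 ≈ 1030 mg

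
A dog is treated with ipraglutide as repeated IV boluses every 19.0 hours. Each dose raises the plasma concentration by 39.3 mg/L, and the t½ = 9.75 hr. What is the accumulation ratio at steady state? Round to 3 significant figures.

k = ln 2 / 9.75 = 0.07109 hr⁻¹
Fraction remaining after one interval: e^(−kτ) = e^(−0.07109 × 19.0) = 0.2590
R = 1 / (1 − 0.2590) = 1 / 0.7410 ≈ 1.35

1.35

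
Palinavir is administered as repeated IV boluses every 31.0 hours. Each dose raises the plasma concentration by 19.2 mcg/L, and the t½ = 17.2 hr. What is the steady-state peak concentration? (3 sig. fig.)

26.9 mcg/L

k = ln 2 / 17.2 = 0.04030 hr⁻¹
Fraction remaining after one interval: e^(−kτ) = e^(−0.04030 × 31.0) = 0.2867
R = 1 / (1 − 0.2867) = 1.402
Css,max = 19.2 × 1.402 ≈ 26.9 mcg/L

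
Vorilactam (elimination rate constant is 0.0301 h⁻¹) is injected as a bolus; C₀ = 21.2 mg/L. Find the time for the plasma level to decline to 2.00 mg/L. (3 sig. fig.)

C(t) = C₀ e^(−kt)  ⇒  t = ln(C₀/C) / k
t = ln(21.2/2.00) / 0.03010 = 2.361 / 0.03010 ≈ 78.4 hours

78.4 hours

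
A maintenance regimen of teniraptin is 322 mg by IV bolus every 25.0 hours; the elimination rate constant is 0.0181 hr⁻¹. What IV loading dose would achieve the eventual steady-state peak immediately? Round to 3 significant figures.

Accumulation ratio R = 1 / (1 − e^(−kτ)) = 1 / (1 − e^(−0.01810×25.0)) = 1 / (1 − 0.6360) = 2.748
Loading dose = maintenance dose × R = 322 × 2.748 ≈ 885 mg

885 mg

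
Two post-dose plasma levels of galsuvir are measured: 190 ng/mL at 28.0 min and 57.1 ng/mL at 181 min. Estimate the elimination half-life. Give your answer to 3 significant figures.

k = ln(C₁/C₂) / (t₂ − t₁) = ln(190/57.1) / (181 − 28.0)
  = 1.202 / 153.0 = 0.007858 min⁻¹
t½ = ln 2 / k = ln 2 / 0.007858 ≈ 88.2 minutes

88.2 minutes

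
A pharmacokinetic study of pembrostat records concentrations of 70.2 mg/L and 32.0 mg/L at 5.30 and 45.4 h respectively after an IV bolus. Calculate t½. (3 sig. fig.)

k = ln(C₁/C₂) / (t₂ − t₁) = ln(70.2/32.0) / (45.4 − 5.30)
  = 0.7856 / 40.10 = 0.01959 h⁻¹
t½ = ln 2 / k = ln 2 / 0.01959 ≈ 35.4 hours

35.4 hours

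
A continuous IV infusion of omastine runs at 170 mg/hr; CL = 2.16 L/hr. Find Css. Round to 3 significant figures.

78.7 mg/L

Css = infusion rate / CL = 170 / 2.16 ≈ 78.7 mg/L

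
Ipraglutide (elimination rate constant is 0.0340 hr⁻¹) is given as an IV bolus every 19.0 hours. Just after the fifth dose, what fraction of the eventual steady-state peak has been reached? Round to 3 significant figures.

0.960

f_n = 1 − e^(−nkτ) = 1 − e^(−5 × 0.03400 × 19.0) = 1 − e^(−3.230) = 1 − 0.03956 ≈ 0.960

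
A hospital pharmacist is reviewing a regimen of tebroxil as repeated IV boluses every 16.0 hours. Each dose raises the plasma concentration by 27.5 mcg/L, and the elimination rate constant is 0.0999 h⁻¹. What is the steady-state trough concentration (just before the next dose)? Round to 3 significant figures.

6.97 mcg/L

Fraction remaining after one interval: e^(−kτ) = e^(−0.09990 × 16.0) = 0.2022
R = 1 / (1 − 0.2022) = 1.253
Css,max = 27.5 × 1.253 = 34.47 mcg/L
Css,min = Css,max × e^(−kτ) = 34.47 × 0.2022 ≈ 6.97 mcg/L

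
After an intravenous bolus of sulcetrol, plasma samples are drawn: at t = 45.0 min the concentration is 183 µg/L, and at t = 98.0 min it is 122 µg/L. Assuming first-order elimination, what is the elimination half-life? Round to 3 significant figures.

k = ln(C₁/C₂) / (t₂ − t₁) = ln(183/122) / (98.0 − 45.0)
  = 0.4055 / 53.00 = 0.007650 min⁻¹
t½ = ln 2 / k = ln 2 / 0.007650 ≈ 90.6 minutes

90.6 minutes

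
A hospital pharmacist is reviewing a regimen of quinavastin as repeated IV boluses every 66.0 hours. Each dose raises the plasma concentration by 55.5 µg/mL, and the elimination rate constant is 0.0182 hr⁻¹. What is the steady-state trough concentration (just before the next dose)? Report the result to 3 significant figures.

23.9 µg/mL

Fraction remaining after one interval: e^(−kτ) = e^(−0.01820 × 66.0) = 0.3008
R = 1 / (1 − 0.3008) = 1.430
Css,max = 55.5 × 1.430 = 79.38 µg/mL
Css,min = Css,max × e^(−kτ) = 79.38 × 0.3008 ≈ 23.9 µg/mL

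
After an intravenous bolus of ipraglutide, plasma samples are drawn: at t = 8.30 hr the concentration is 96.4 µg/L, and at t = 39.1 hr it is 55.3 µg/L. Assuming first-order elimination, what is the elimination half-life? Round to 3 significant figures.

38.4 hours

k = ln(C₁/C₂) / (t₂ − t₁) = ln(96.4/55.3) / (39.1 − 8.30)
  = 0.5557 / 30.80 = 0.01804 hr⁻¹
t½ = ln 2 / k = ln 2 / 0.01804 ≈ 38.4 hours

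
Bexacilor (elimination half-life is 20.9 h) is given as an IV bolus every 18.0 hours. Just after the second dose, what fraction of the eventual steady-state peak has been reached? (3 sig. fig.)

k = ln 2 / 20.9 = 0.03316 h⁻¹
f_n = 1 − e^(−nkτ) = 1 − e^(−2 × 0.03316 × 18.0) = 1 − e^(−1.194) = 1 − 0.3030 ≈ 0.697

0.697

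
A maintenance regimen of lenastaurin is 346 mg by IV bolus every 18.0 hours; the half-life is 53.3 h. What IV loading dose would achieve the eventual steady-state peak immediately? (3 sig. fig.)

1660 mg

k = ln 2 / 53.3 = 0.01300 h⁻¹
Accumulation ratio R = 1 / (1 − e^(−kτ)) = 1 / (1 − e^(−0.01300×18.0)) = 1 / (1 − 0.7913) = 4.791
Loading dose = maintenance dose × R = 346 × 4.791 ≈ 1660 mg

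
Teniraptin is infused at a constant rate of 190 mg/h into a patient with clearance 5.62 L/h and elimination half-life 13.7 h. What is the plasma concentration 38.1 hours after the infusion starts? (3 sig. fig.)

Css = rate / CL = 190 / 5.62 = 33.81 µg/mL
k = ln 2 / 13.7 = 0.05059 h⁻¹
C(t) = Css (1 − e^(−kt)) = 33.81 × (1 − e^(−1.928)) = 33.81 × 0.8545 ≈ 28.9 µg/mL

28.9 µg/mL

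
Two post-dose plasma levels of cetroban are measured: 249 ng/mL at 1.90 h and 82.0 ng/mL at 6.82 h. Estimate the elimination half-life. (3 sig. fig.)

3.07 hours

k = ln(C₁/C₂) / (t₂ − t₁) = ln(249/82.0) / (6.82 − 1.90)
  = 1.111 / 4.920 = 0.2258 h⁻¹
t½ = ln 2 / k = ln 2 / 0.2258 ≈ 3.07 hours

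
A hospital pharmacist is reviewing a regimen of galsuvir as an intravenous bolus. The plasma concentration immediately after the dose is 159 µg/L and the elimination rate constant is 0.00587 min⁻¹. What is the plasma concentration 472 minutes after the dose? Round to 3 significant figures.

9.96 µg/L

C(t) = C₀ e^(−kt) = 159 × e^(−0.005870 × 472) = 159 × e^(−2.771) = 159 × 0.06262 ≈ 9.96 µg/L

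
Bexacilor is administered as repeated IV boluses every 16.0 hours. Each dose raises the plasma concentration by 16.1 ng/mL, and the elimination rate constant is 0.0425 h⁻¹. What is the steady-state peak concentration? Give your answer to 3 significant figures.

32.6 ng/mL

Fraction remaining after one interval: e^(−kτ) = e^(−0.04250 × 16.0) = 0.5066
R = 1 / (1 − 0.5066) = 2.027
Css,max = 16.1 × 2.027 ≈ 32.6 ng/mL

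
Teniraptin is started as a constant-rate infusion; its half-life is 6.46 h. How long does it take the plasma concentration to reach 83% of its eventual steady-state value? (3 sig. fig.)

16.5 hours

k = ln 2 / 6.46 = 0.1073 h⁻¹
f = 1 − e^(−kt)  ⇒  t = −ln(1 − f) / k
t = −ln(1 − 0.83) / 0.1073 = 1.772 / 0.1073 ≈ 16.5 hours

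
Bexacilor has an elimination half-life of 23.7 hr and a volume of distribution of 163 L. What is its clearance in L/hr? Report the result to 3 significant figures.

4.77 L/hr

k = ln 2 / t½ = ln 2 / 23.7 = 0.02925 hr⁻¹
CL = k · V = 0.02925 × 163 ≈ 4.77 L/hr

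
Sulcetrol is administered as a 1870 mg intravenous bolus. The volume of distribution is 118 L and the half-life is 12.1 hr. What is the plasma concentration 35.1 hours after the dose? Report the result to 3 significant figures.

2.12 mg/L

C₀ = dose / V = 1870 / 118 = 15.85 mg/L
k = ln 2 / 12.1 = 0.05728 hr⁻¹
C(t) = C₀ e^(−kt) = 15.85 × e^(−0.05728 × 35.1) = 15.85 × e^(−2.011) = 15.85 × 0.1339 ≈ 2.12 mg/L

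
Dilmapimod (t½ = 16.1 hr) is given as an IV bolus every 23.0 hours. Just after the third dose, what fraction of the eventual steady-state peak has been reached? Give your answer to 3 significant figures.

0.949

k = ln 2 / 16.1 = 0.04305 hr⁻¹
f_n = 1 − e^(−nkτ) = 1 − e^(−3 × 0.04305 × 23.0) = 1 − e^(−2.971) = 1 − 0.05127 ≈ 0.949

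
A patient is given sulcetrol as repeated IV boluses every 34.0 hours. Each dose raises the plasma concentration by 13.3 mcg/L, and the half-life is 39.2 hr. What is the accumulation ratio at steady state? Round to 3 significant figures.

k = ln 2 / 39.2 = 0.01768 hr⁻¹
Fraction remaining after one interval: e^(−kτ) = e^(−0.01768 × 34.0) = 0.5482
R = 1 / (1 − 0.5482) = 1 / 0.4518 ≈ 2.21

2.21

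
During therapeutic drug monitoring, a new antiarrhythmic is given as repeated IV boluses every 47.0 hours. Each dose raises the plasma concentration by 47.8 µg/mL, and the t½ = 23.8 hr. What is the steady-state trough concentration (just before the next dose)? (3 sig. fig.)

16.3 µg/mL

k = ln 2 / 23.8 = 0.02912 hr⁻¹
Fraction remaining after one interval: e^(−kτ) = e^(−0.02912 × 47.0) = 0.2544
R = 1 / (1 − 0.2544) = 1.341
Css,max = 47.8 × 1.341 = 64.11 µg/mL
Css,min = Css,max × e^(−kτ) = 64.11 × 0.2544 ≈ 16.3 µg/mL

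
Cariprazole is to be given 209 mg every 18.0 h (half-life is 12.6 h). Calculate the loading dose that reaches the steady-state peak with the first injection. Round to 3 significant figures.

333 mg

k = ln 2 / 12.6 = 0.05501 h⁻¹
Accumulation ratio R = 1 / (1 − e^(−kτ)) = 1 / (1 − e^(−0.05501×18.0)) = 1 / (1 − 0.3715) = 1.591
Loading dose = maintenance dose × R = 209 × 1.591 ≈ 333 mg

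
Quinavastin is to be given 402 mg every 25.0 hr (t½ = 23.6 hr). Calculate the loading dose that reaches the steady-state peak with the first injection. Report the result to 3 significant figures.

773 mg

k = ln 2 / 23.6 = 0.02937 hr⁻¹
Accumulation ratio R = 1 / (1 − e^(−kτ)) = 1 / (1 − e^(−0.02937×25.0)) = 1 / (1 − 0.4799) = 1.923
Loading dose = maintenance dose × R = 402 × 1.923 ≈ 773 mg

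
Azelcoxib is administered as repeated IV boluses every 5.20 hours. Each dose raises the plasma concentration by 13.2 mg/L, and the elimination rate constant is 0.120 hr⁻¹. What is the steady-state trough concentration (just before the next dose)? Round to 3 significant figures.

15.2 mg/L

Fraction remaining after one interval: e^(−kτ) = e^(−0.1200 × 5.20) = 0.5358
R = 1 / (1 − 0.5358) = 2.154
Css,max = 13.2 × 2.154 = 28.44 mg/L
Css,min = Css,max × e^(−kτ) = 28.44 × 0.5358 ≈ 15.2 mg/L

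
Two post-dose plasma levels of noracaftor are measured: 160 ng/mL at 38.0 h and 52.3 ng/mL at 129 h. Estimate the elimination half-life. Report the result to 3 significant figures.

k = ln(C₁/C₂) / (t₂ − t₁) = ln(160/52.3) / (129 − 38.0)
  = 1.118 / 91.00 = 0.01229 h⁻¹
t½ = ln 2 / k = ln 2 / 0.01229 ≈ 56.4 hours

56.4 hours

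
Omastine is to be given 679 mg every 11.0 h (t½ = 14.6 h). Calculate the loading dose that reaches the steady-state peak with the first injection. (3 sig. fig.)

k = ln 2 / 14.6 = 0.04748 h⁻¹
Accumulation ratio R = 1 / (1 − e^(−kτ)) = 1 / (1 − e^(−0.04748×11.0)) = 1 / (1 − 0.5932) = 2.458
Loading dose = maintenance dose × R = 679 × 2.458 ≈ 1670 mg

1670 mg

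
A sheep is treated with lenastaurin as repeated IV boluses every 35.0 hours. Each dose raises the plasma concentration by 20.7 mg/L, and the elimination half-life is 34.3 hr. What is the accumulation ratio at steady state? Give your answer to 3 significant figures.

1.97

k = ln 2 / 34.3 = 0.02021 hr⁻¹
Fraction remaining after one interval: e^(−kτ) = e^(−0.02021 × 35.0) = 0.4930
R = 1 / (1 − 0.4930) = 1 / 0.5070 ≈ 1.97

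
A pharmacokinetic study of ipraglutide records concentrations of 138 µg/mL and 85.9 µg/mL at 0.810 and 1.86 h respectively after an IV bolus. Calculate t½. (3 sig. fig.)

k = ln(C₁/C₂) / (t₂ − t₁) = ln(138/85.9) / (1.86 − 0.810)
  = 0.4741 / 1.050 = 0.4515 h⁻¹
t½ = ln 2 / k = ln 2 / 0.4515 ≈ 1.54 hours

1.54 hours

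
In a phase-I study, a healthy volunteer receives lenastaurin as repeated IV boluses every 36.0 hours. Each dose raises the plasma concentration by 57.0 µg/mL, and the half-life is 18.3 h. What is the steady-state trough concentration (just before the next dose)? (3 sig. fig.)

k = ln 2 / 18.3 = 0.03788 h⁻¹
Fraction remaining after one interval: e^(−kτ) = e^(−0.03788 × 36.0) = 0.2557
R = 1 / (1 − 0.2557) = 1.344
Css,max = 57.0 × 1.344 = 76.59 µg/mL
Css,min = Css,max × e^(−kτ) = 76.59 × 0.2557 ≈ 19.6 µg/mL

19.6 µg/mL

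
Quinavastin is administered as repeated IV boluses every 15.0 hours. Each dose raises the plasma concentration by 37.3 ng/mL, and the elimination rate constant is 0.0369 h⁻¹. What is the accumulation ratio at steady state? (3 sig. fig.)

2.35

Fraction remaining after one interval: e^(−kτ) = e^(−0.03690 × 15.0) = 0.5749
R = 1 / (1 − 0.5749) = 1 / 0.4251 ≈ 2.35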